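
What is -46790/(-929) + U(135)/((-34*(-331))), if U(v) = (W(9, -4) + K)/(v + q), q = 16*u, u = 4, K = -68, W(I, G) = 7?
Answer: 104788300671/2080538234 ≈ 50.366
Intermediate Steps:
q = 64 (q = 16*4 = 64)
U(v) = -61/(64 + v) (U(v) = (7 - 68)/(v + 64) = -61/(64 + v))
-46790/(-929) + U(135)/((-34*(-331))) = -46790/(-929) + (-61/(64 + 135))/((-34*(-331))) = -46790*(-1/929) - 61/199/11254 = 46790/929 - 61*1/199*(1/11254) = 46790/929 - 61/199*1/11254 = 46790/929 - 61/2239546 = 104788300671/2080538234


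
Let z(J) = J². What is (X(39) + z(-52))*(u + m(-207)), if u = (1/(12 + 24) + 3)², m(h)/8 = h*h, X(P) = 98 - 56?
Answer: 609983139749/648 ≈ 9.4133e+8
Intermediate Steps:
X(P) = 42
m(h) = 8*h² (m(h) = 8*(h*h) = 8*h²)
u = 11881/1296 (u = (1/36 + 3)² = (109/36)² = 11881/1296 ≈ 9.1674)
(X(39) + z(-52))*(u + m(-207)) = (42 + (-52)²)*(11881/1296 + 8*(-207)²) = (42 + 2704)*(11881/1296 + 8*42849) = 2746*(11881/1296 + 342792) = 2746*(444270313/1296) = 609983139749/648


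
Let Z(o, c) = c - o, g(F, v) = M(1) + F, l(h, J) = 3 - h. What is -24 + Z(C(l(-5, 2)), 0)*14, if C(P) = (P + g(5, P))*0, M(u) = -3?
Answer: -24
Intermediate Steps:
g(F, v) = -3 + F
C(P) = 0 (C(P) = (P + (-3 + 5))*0 = (P + 2)*0 = (2 + P)*0 = 0)
-24 + Z(C(l(-5, 2)), 0)*14 = -24 + (0 - 1*0)*14 = -24 + (0 + 0)*14 = -24 + 0*14 = -24 + 0 = -24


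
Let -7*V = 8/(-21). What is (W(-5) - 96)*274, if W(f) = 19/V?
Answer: 277425/4 ≈ 69356.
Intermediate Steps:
V = 8/147 (V = -8/(7*(-21)) = -8*(-1)/(7*21) = -⅐*(-8/21) = 8/147 ≈ 0.054422)
W(f) = 2793/8 (W(f) = 19/(8/147) = 19*(147/8) = 2793/8)
(W(-5) - 96)*274 = (2793/8 - 96)*274 = (2025/8)*274 = 277425/4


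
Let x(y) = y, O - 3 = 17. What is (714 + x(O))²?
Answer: 538756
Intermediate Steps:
O = 20 (O = 3 + 17 = 20)
(714 + x(O))² = (714 + 20)² = 734² = 538756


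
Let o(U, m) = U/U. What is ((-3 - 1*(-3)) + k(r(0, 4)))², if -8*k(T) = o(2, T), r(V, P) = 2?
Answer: 1/64 ≈ 0.015625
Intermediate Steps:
o(U, m) = 1
k(T) = -⅛ (k(T) = -⅛*1 = -⅛)
((-3 - 1*(-3)) + k(r(0, 4)))² = ((-3 - 1*(-3)) - ⅛)² = ((-3 + 3) - ⅛)² = (0 - ⅛)² = (-⅛)² = 1/64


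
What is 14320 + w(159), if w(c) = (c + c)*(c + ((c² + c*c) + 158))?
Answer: 16193842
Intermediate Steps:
w(c) = 2*c*(158 + c + 2*c²) (w(c) = (2*c)*(c + ((c² + c²) + 158)) = (2*c)*(c + (2*c² + 158)) = (2*c)*(c + (158 + 2*c²)) = (2*c)*(158 + c + 2*c²) = 2*c*(158 + c + 2*c²))
14320 + w(159) = 14320 + 2*159*(158 + 159 + 2*159²) = 14320 + 2*159*(158 + 159 + 2*25281) = 14320 + 2*159*(158 + 159 + 50562) = 14320 + 2*159*50879 = 14320 + 16179522 = 16193842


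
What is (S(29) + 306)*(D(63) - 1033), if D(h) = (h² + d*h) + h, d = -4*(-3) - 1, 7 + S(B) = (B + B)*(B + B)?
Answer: 13523796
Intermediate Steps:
S(B) = -7 + 4*B² (S(B) = -7 + (B + B)*(B + B) = -7 + (2*B)*(2*B) = -7 + 4*B²)
d = 11 (d = 12 - 1 = 11)
D(h) = h² + 12*h (D(h) = (h² + 11*h) + h = h² + 12*h)
(S(29) + 306)*(D(63) - 1033) = ((-7 + 4*29²) + 306)*(63*(12 + 63) - 1033) = ((-7 + 4*841) + 306)*(63*75 - 1033) = ((-7 + 3364) + 306)*(4725 - 1033) = (3357 + 306)*3692 = 3663*3692 = 13523796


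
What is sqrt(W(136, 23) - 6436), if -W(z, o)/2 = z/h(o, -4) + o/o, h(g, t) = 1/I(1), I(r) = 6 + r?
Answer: I*sqrt(8342) ≈ 91.335*I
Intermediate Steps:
h(g, t) = 1/7 (h(g, t) = 1/(6 + 1) = 1/7)
W(z, o) = -2 - 14*z (W(z, o) = -2*(z/(1/7) + o/o) = -2*(z*7 + 1) = -2*(7*z + 1) = -2*(1 + 7*z) = -2 - 14*z)
sqrt(W(136, 23) - 6436) = sqrt((-2 - 14*136) - 6436) = sqrt((-2 - 1904) - 6436) = sqrt(-1906 - 6436) = sqrt(-8342) = I*sqrt(8342)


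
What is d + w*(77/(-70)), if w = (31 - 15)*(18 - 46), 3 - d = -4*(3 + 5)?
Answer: 2639/5 ≈ 527.80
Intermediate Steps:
d = 35 (d = 3 - (-4)*(3 + 5) = 3 - (-4)*8 = 3 - 1*(-32) = 3 + 32 = 35)
w = -448 (w = 16*(-28) = -448)
d + w*(77/(-70)) = 35 - 34496/(-70) = 35 - 34496*(-1)/70 = 35 - 448*(-11/10) = 35 + 2464/5 = 2639/5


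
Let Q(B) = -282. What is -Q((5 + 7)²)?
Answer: 282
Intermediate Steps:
-Q((5 + 7)²) = -1*(-282) = 282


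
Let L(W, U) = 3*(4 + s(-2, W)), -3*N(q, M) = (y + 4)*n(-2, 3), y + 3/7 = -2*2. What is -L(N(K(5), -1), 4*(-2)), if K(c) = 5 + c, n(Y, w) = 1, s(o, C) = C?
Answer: -87/7 ≈ -12.429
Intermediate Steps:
y = -31/7 (y = -3/7 - 2*2 = -3/7 - 4 = -31/7 ≈ -4.4286)
N(q, M) = ⅐ (N(q, M) = -(-31/7 + 4)/3 = -(-1)/7 = -⅓*(-3/7) = ⅐)
L(W, U) = 12 + 3*W (L(W, U) = 3*(4 + W) = 12 + 3*W)
-L(N(K(5), -1), 4*(-2)) = -(12 + 3*(⅐)) = -(12 + 3/7) = -1*87/7 = -87/7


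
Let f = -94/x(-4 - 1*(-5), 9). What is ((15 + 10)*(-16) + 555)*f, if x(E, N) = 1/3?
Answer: -43710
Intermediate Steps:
x(E, N) = ⅓
f = -282 (f = -94/⅓ = -94*3 = -282)
((15 + 10)*(-16) + 555)*f = ((15 + 10)*(-16) + 555)*(-282) = (25*(-16) + 555)*(-282) = (-400 + 555)*(-282) = 155*(-282) = -43710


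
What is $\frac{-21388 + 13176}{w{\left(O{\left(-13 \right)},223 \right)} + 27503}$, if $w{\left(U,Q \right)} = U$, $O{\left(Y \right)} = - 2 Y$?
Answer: $- \frac{8212}{27529} \approx -0.2983$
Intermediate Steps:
$\frac{-21388 + 13176}{w{\left(O{\left(-13 \right)},223 \right)} + 27503} = \frac{-21388 + 13176}{\left(-2\right) \left(-13\right) + 27503} = - \frac{8212}{26 + 27503} = - \frac{8212}{27529}$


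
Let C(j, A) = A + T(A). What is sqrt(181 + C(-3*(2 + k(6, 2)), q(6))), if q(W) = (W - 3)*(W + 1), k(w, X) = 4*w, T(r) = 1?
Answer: sqrt(203) ≈ 14.248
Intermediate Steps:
q(W) = (1 + W)*(-3 + W) (q(W) = (-3 + W)*(1 + W) = (1 + W)*(-3 + W))
C(j, A) = 1 + A (C(j, A) = A + 1 = 1 + A)
sqrt(181 + C(-3*(2 + k(6, 2)), q(6))) = sqrt(181 + (1 + (-3 + 6**2 - 2*6))) = sqrt(181 + (1 + (-3 + 36 - 12))) = sqrt(181 + (1 + 21)) = sqrt(181 + 22) = sqrt(203)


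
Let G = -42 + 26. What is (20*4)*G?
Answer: -1280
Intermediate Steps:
G = -16
(20*4)*G = (20*4)*(-16) = 80*(-16) = -1280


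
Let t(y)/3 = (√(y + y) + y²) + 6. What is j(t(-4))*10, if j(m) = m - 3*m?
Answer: -1320 - 120*I*√2 ≈ -1320.0 - 169.71*I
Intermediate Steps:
t(y) = 18 + 3*y² + 3*√2*√y (t(y) = 3*((√(y + y) + y²) + 6) = 3*((√(2*y) + y²) + 6) = 3*((√2*√y + y²) + 6) = 3*((y² + √2*√y) + 6) = 3*(6 + y² + √2*√y) = 18 + 3*y² + 3*√2*√y)
j(m) = -2*m
j(t(-4))*10 = -2*(18 + 3*(-4)² + 3*√2*√(-4))*10 = -2*(18 + 3*16 + 3*√2*(2*I))*10 = -2*(18 + 48 + 6*I*√2)*10 = -2*(66 + 6*I*√2)*10 = (-132 - 12*I*√2)*10 = -1320 - 120*I*√2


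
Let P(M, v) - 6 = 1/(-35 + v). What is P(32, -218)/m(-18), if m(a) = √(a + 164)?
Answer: 1517*√146/36938 ≈ 0.49624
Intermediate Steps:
m(a) = √(164 + a)
P(M, v) = 6 + 1/(-35 + v)
P(32, -218)/m(-18) = ((-209 + 6*(-218))/(-35 - 218))/(√(164 - 18)) = ((-209 - 1308)/(-253))/(√146) = (-1/253*(-1517))*(√146/146) = 1517*(√146/146)/253 = 1517*√146/36938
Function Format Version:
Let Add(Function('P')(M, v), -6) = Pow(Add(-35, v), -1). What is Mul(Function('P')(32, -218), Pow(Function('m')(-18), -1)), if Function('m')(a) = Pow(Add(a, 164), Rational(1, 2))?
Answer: Mul(Rational(1517, 36938), Pow(146, Rational(1, 2))) ≈ 0.49624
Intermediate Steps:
Function('m')(a) = Pow(Add(164, a), Rational(1, 2))
Function('P')(M, v) = Add(6, Pow(Add(-35, v), -1))
Mul(Function('P')(32, -218), Pow(Function('m')(-18), -1)) = Mul(Mul(Pow(Add(-35, -218), -1), Add(-209, Mul(6, -218))), Pow(Pow(Add(164, -18), Rational(1, 2)), -1)) = Mul(Mul(Pow(-253, -1), Add(-209, -1308)), Pow(Pow(146, Rational(1, 2)), -1)) = Mul(Mul(Rational(-1, 253), -1517), Mul(Rational(1, 146), Pow(146, Rational(1, 2)))) = Mul(Rational(1517, 253), Mul(Rational(1, 146), Pow(146, Rational(1, 2)))) = Mul(Rational(1517, 36938), Pow(146, Rational(1, 2)))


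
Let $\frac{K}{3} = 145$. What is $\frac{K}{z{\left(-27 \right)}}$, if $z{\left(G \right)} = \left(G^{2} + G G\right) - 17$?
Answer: $\frac{435}{1441} \approx 0.30187$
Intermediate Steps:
$K = 435$ ($K = 3 \cdot 145 = 435$)
$z{\left(G \right)} = -17 + 2 G^{2}$ ($z{\left(G \right)} = \left(G^{2} + G^{2}\right) - 17 = 2 G^{2} - 17 = -17 + 2 G^{2}$)
$\frac{K}{z{\left(-27 \right)}} = \frac{435}{-17 + 2 \left(-27\right)^{2}} = \frac{435}{-17 + 2 \cdot 729} = \frac{435}{-17 + 1458} = \frac{435}{1441}$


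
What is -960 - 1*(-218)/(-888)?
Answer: -426349/444 ≈ -960.25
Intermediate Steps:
-960 - 1*(-218)/(-888) = -960 + 218*(-1/888) = -960 - 109/444 = -426349/444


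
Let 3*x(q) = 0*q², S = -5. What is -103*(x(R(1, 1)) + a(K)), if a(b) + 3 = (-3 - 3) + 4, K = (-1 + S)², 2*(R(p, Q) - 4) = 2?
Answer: 515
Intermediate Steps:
R(p, Q) = 5 (R(p, Q) = 4 + (½)*2 = 4 + 1 = 5)
K = 36 (K = (-1 - 5)² = (-6)² = 36)
x(q) = 0 (x(q) = (0*q²)/3 = (⅓)*0 = 0)
a(b) = -5 (a(b) = -3 + ((-3 - 3) + 4) = -3 + (-6 + 4) = -3 - 2 = -5)
-103*(x(R(1, 1)) + a(K)) = -103*(0 - 5) = -103*(-5) = 515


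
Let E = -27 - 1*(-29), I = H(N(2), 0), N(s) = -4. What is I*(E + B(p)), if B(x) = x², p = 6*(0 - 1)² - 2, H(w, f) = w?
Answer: -72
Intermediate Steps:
p = 4 (p = 6*(-1)² - 2 = 6*1 - 2 = 6 - 2 = 4)
I = -4
E = 2 (E = -27 + 29 = 2)
I*(E + B(p)) = -4*(2 + 4²) = -4*(2 + 16) = -4*18 = -72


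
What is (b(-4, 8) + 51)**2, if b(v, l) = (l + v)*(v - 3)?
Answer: 529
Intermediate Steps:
b(v, l) = (-3 + v)*(l + v) (b(v, l) = (l + v)*(-3 + v) = (-3 + v)*(l + v))
(b(-4, 8) + 51)**2 = (((-4)**2 - 3*8 - 3*(-4) + 8*(-4)) + 51)**2 = ((16 - 24 + 12 - 32) + 51)**2 = (-28 + 51)**2 = 23**2 = 529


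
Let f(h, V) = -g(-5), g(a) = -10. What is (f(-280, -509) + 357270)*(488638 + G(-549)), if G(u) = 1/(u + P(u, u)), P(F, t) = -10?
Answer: 97590546456480/559 ≈ 1.7458e+11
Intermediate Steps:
G(u) = 1/(-10 + u) (G(u) = 1/(u - 10) = 1/(-10 + u))
f(h, V) = 10 (f(h, V) = -1*(-10) = 10)
(f(-280, -509) + 357270)*(488638 + G(-549)) = (10 + 357270)*(488638 + 1/(-10 - 549)) = 357280*(488638 + 1/(-559)) = 357280*(488638 - 1/559) = 357280*(273148641/559) = 97590546456480/559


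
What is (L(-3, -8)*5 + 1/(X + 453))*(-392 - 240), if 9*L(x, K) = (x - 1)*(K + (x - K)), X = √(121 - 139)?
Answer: 632*(-20*√2 + 3021*I)/(3*(√2 - 151*I)) ≈ -4214.7 + 0.013065*I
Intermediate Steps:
X = 3*I*√2 (X = √(-18) = 3*I*√2 ≈ 4.2426*I)
L(x, K) = x*(-1 + x)/9 (L(x, K) = ((x - 1)*(K + (x - K)))/9 = ((-1 + x)*x)/9 = (x*(-1 + x))/9 = x*(-1 + x)/9)
(L(-3, -8)*5 + 1/(X + 453))*(-392 - 240) = (((⅑)*(-3)*(-1 - 3))*5 + 1/(3*I*√2 + 453))*(-392 - 240) = (((⅑)*(-3)*(-4))*5 + 1/(453 + 3*I*√2))*(-632) = ((4/3)*5 + 1/(453 + 3*I*√2))*(-632) = (20/3 + 1/(453 + 3*I*√2))*(-632) = -12640/3 - 632/(453 + 3*I*√2)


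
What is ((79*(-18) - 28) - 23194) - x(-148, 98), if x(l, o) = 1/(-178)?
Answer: -4386631/178 ≈ -24644.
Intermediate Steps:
x(l, o) = -1/178
((79*(-18) - 28) - 23194) - x(-148, 98) = ((79*(-18) - 28) - 23194) - 1*(-1/178) = ((-1422 - 28) - 23194) + 1/178 = (-1450 - 23194) + 1/178 = -24644 + 1/178 = -4386631/178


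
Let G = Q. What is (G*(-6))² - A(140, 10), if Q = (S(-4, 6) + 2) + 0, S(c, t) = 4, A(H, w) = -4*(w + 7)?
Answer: 1364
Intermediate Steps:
A(H, w) = -28 - 4*w (A(H, w) = -4*(7 + w) = -28 - 4*w)
Q = 6 (Q = (4 + 2) + 0 = 6 + 0 = 6)
G = 6
(G*(-6))² - A(140, 10) = (6*(-6))² - (-28 - 4*10) = (-36)² - (-28 - 40) = 1296 - 1*(-68) = 1296 + 68 = 1364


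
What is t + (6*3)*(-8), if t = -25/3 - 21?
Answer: -520/3 ≈ -173.33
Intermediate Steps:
t = -88/3 (t = -25*⅓ - 21 = -25/3 - 21 = -88/3 ≈ -29.333)
t + (6*3)*(-8) = -88/3 + (6*3)*(-8) = -88/3 + 18*(-8) = -88/3 - 144 = -520/3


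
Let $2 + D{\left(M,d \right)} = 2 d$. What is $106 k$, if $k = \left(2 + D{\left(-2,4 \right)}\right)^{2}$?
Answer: $6784$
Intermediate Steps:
$D{\left(M,d \right)} = -2 + 2 d$
$k = 64$ ($k = \left(2 + \left(-2 + 2 \cdot 4\right)\right)^{2} = \left(2 + \left(-2 + 8\right)\right)^{2} = \left(2 + 6\right)^{2} = 8^{2} = 64$)
$106 k = 106 \cdot 64 = 6784$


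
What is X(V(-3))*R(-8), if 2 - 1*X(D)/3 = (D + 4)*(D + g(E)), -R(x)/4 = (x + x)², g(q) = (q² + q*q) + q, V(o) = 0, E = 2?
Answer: 116736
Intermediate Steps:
g(q) = q + 2*q² (g(q) = (q² + q²) + q = 2*q² + q = q + 2*q²)
R(x) = -16*x² (R(x) = -4*(x + x)² = -4*4*x² = -16*x²)
X(D) = 6 - 3*(4 + D)*(10 + D) (X(D) = 6 - 3*(D + 4)*(D + 2*(1 + 2*2)) = 6 - 3*(4 + D)*(D + 2*(1 + 4)) = 6 - 3*(4 + D)*(D + 2*5) = 6 - 3*(4 + D)*(D + 10) = 6 - 3*(4 + D)*(10 + D))
X(V(-3))*R(-8) = (-114 - 42*0 - 3*0²)*(-16*(-8)²) = (-114 + 0 - 3*0)*(-16*64) = (-114 + 0 + 0)*(-1024) = -114*(-1024) = 116736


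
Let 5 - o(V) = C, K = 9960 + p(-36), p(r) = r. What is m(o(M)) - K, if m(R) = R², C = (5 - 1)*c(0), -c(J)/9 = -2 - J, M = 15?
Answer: -5435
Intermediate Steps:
K = 9924 (K = 9960 - 36 = 9924)
c(J) = 18 + 9*J (c(J) = -9*(-2 - J) = 18 + 9*J)
C = 72 (C = (5 - 1)*(18 + 9*0) = 4*(18 + 0) = 4*18 = 72)
o(V) = -67 (o(V) = 5 - 1*72 = 5 - 72 = -67)
m(o(M)) - K = (-67)² - 1*9924 = 4489 - 9924 = -5435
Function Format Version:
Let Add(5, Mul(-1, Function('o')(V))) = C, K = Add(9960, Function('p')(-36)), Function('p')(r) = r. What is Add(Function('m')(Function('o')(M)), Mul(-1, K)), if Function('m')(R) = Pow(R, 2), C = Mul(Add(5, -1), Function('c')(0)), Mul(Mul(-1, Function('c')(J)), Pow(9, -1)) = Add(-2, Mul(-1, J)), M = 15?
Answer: -5435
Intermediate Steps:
K = 9924 (K = Add(9960, -36) = 9924)
Function('c')(J) = Add(18, Mul(9, J)) (Function('c')(J) = Mul(-9, Add(-2, Mul(-1, J))) = Add(18, Mul(9, J)))
C = 72 (C = Mul(Add(5, -1), Add(18, Mul(9, 0))) = Mul(4, Add(18, 0)) = Mul(4, 18) = 72)
Function('o')(V) = -67 (Function('o')(V) = Add(5, Mul(-1, 72)) = Add(5, -72) = -67)
Add(Function('m')(Function('o')(M)), Mul(-1, K)) = Add(Pow(-67, 2), Mul(-1, 9924)) = Add(4489, -9924) = -5435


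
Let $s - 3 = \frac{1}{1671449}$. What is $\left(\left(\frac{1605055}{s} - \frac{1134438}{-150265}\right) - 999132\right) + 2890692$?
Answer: $\frac{1828386282637723799}{753481002220} \approx 2.4266 \cdot 10^{6}$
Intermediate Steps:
$s = \frac{5014348}{1671449}$ ($s = 3 + \frac{1}{1671449} = \frac{5014348}{1671449} \approx 3.0$)
$\left(\left(\frac{1605055}{s} - \frac{1134438}{-150265}\right) - 999132\right) + 2890692 = \left(\left(\frac{1605055}{\frac{5014348}{1671449}} - \frac{1134438}{-150265}\right) - 999132\right) + 2890692 = \left(\left(1605055 \cdot \frac{1671449}{5014348} - - \frac{1134438}{150265}\right) - 999132\right) + 2890692 = \left(\left(\frac{2682767574695}{5014348} + \frac{1134438}{150265}\right) - 999132\right) + 2890692 = \left(\frac{403131758078460599}{753481002220} - 999132\right) + 2890692 = - \frac{349695222631612441}{753481002220} + 2890692 = \frac{1828386282637723799}{753481002220}$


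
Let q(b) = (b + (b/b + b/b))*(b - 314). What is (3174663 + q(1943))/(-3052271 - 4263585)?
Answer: -1585767/1828964 ≈ -0.86703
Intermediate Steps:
q(b) = (-314 + b)*(2 + b) (q(b) = (b + (1 + 1))*(-314 + b) = (b + 2)*(-314 + b) = (2 + b)*(-314 + b) = (-314 + b)*(2 + b))
(3174663 + q(1943))/(-3052271 - 4263585) = (3174663 + (-628 + 1943**2 - 312*1943))/(-3052271 - 4263585) = (3174663 + (-628 + 3775249 - 606216))/(-7315856) = (3174663 + 3168405)*(-1/7315856) = 6343068*(-1/7315856) = -1585767/1828964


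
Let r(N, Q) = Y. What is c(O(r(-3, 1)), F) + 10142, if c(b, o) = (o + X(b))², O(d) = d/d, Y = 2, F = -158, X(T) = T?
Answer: 34791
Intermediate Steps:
r(N, Q) = 2
O(d) = 1
c(b, o) = (b + o)² (c(b, o) = (o + b)² = (b + o)²)
c(O(r(-3, 1)), F) + 10142 = (1 - 158)² + 10142 = (-157)² + 10142 = 24649 + 10142 = 34791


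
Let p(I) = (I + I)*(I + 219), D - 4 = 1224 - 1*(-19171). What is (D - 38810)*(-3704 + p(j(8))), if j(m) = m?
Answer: 1325592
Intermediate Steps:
D = 20399 (D = 4 + (1224 - 1*(-19171)) = 4 + (1224 + 19171) = 4 + 20395 = 20399)
p(I) = 2*I*(219 + I) (p(I) = (2*I)*(219 + I) = 2*I*(219 + I))
(D - 38810)*(-3704 + p(j(8))) = (20399 - 38810)*(-3704 + 2*8*(219 + 8)) = -18411*(-3704 + 2*8*227) = -18411*(-3704 + 3632) = -18411*(-72) = 1325592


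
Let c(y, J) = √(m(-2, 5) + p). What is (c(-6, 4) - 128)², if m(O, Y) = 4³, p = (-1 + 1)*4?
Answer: 14400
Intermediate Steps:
p = 0 (p = 0*4 = 0)
m(O, Y) = 64
c(y, J) = 8 (c(y, J) = √(64 + 0) = √64 = 8)
(c(-6, 4) - 128)² = (8 - 128)² = (-120)² = 14400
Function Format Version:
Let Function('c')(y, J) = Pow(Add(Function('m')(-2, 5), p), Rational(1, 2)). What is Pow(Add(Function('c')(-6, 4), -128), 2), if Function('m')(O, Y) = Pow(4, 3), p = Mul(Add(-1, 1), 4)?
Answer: 14400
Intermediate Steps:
p = 0 (p = Mul(0, 4) = 0)
Function('m')(O, Y) = 64
Function('c')(y, J) = 8 (Function('c')(y, J) = Pow(Add(64, 0), Rational(1, 2)) = Pow(64, Rational(1, 2)) = 8)
Pow(Add(Function('c')(-6, 4), -128), 2) = Pow(Add(8, -128), 2) = Pow(-120, 2) = 14400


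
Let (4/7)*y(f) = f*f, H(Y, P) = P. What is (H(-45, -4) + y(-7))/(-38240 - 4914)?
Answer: -327/172616 ≈ -0.0018944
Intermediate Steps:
y(f) = 7*f²/4 (y(f) = 7*(f*f)/4 = 7*f²/4)
(H(-45, -4) + y(-7))/(-38240 - 4914) = (-4 + (7/4)*(-7)²)/(-38240 - 4914) = (-4 + (7/4)*49)/(-43154) = (-4 + 343/4)*(-1/43154) = (327/4)*(-1/43154) = -327/172616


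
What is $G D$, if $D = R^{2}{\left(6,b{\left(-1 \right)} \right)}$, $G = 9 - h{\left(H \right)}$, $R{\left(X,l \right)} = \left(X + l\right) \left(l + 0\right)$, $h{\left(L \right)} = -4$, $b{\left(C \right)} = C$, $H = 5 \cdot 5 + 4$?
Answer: $325$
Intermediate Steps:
$H = 29$ ($H = 25 + 4 = 29$)
$R{\left(X,l \right)} = l \left(X + l\right)$ ($R{\left(X,l \right)} = \left(X + l\right) l = l \left(X + l\right)$)
$G = 13$ ($G = 9 - -4 = 9 + 4 = 13$)
$D = 25$ ($D = \left(- (6 - 1)\right)^{2} = \left(\left(-1\right) 5\right)^{2} = \left(-5\right)^{2} = 25$)
$G D = 13 \cdot 25 = 325$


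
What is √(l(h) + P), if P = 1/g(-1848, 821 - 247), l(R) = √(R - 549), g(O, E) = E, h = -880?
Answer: √(574 + 329476*I*√1429)/574 ≈ 4.3476 + 4.3474*I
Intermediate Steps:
l(R) = √(-549 + R)
P = 1/574 (P = 1/(821 - 247) = 1/574 ≈ 0.0017422)
√(l(h) + P) = √(√(-549 - 880) + 1/574) = √(√(-1429) + 1/574) = √(I*√1429 + 1/574) = √(1/574 + I*√1429)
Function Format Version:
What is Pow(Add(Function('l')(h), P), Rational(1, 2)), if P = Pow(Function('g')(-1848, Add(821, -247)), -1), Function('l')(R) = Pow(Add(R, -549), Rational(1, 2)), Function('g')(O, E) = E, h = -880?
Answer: Mul(Rational(1, 574), Pow(Add(574, Mul(329476, I, Pow(1429, Rational(1, 2)))), Rational(1, 2))) ≈ Add(4.3476, Mul(4.3474, I))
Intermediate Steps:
Function('l')(R) = Pow(Add(-549, R), Rational(1, 2))
P = Rational(1, 574) (P = Pow(Add(821, -247), -1) = Pow(574, -1) = Rational(1, 574) ≈ 0.0017422)
Pow(Add(Function('l')(h), P), Rational(1, 2)) = Pow(Add(Pow(Add(-549, -880), Rational(1, 2)), Rational(1, 574)), Rational(1, 2)) = Pow(Add(Pow(-1429, Rational(1, 2)), Rational(1, 574)), Rational(1, 2)) = Pow(Add(Mul(I, Pow(1429, Rational(1, 2))), Rational(1, 574)), Rational(1, 2)) = Pow(Add(Rational(1, 574), Mul(I, Pow(1429, Rational(1, 2)))), Rational(1, 2))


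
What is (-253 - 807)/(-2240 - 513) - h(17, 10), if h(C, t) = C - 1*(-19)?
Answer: -98048/2753 ≈ -35.615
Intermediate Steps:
h(C, t) = 19 + C (h(C, t) = C + 19 = 19 + C)
(-253 - 807)/(-2240 - 513) - h(17, 10) = (-253 - 807)/(-2240 - 513) - (19 + 17) = -1060/(-2753) - 1*36 = -1060*(-1/2753) - 36 = 1060/2753 - 36 = -98048/2753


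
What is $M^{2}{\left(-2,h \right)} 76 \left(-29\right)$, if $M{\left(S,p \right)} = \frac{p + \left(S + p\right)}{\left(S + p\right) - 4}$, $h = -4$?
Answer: $-2204$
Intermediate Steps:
$M{\left(S,p \right)} = \frac{S + 2 p}{-4 + S + p}$
$M^{2}{\left(-2,h \right)} 76 \left(-29\right) = \left(\frac{-2 + 2 \left(-4\right)}{-4 - 2 - 4}\right)^{2} \cdot 76 \left(-29\right) = \left(\frac{-2 - 8}{-10}\right)^{2} \cdot 76 \left(-29\right) = \left(\left(- \frac{1}{10}\right) \left(-10\right)\right)^{2} \cdot 76 \left(-29\right) = 1^{2} \cdot 76 \left(-29\right) = 1 \cdot 76 \left(-29\right) = 76 \left(-29\right) = -2204$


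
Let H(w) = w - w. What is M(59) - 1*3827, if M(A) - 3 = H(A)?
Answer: -3824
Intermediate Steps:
H(w) = 0
M(A) = 3 (M(A) = 3 + 0 = 3)
M(59) - 1*3827 = 3 - 1*3827 = 3 - 3827 = -3824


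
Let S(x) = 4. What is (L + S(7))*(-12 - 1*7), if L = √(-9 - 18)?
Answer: -76 - 57*I*√3 ≈ -76.0 - 98.727*I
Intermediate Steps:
L = 3*I*√3 (L = √(-27) = 3*I*√3 ≈ 5.1962*I)
(L + S(7))*(-12 - 1*7) = (3*I*√3 + 4)*(-12 - 1*7) = (4 + 3*I*√3)*(-12 - 7) = (4 + 3*I*√3)*(-19) = -76 - 57*I*√3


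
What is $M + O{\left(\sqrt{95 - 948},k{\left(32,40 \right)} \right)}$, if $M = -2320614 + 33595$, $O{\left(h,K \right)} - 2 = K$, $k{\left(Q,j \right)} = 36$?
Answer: $-2286981$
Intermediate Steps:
$O{\left(h,K \right)} = 2 + K$
$M = -2287019$
$M + O{\left(\sqrt{95 - 948},k{\left(32,40 \right)} \right)} = -2287019 + \left(2 + 36\right) = -2287019 + 38 = -2286981$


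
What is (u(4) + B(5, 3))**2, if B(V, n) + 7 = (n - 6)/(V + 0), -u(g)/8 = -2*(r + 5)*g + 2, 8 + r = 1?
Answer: 574564/25 ≈ 22983.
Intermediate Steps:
r = -7 (r = -8 + 1 = -7)
u(g) = -16 - 32*g (u(g) = -8*(-2*(-7 + 5)*g + 2) = -8*(-(-4)*g + 2) = -8*(4*g + 2) = -8*(2 + 4*g) = -16 - 32*g)
B(V, n) = -7 + (-6 + n)/V (B(V, n) = -7 + (n - 6)/(V + 0) = -7 + (-6 + n)/V)
(u(4) + B(5, 3))**2 = ((-16 - 32*4) + (-6 + 3 - 7*5)/5)**2 = ((-16 - 128) + (-6 + 3 - 35)/5)**2 = (-144 + (1/5)*(-38))**2 = (-144 - 38/5)**2 = (-758/5)**2 = 574564/25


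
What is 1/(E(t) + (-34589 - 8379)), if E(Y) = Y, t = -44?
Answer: -1/43012 ≈ -2.3249e-5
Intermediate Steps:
1/(E(t) + (-34589 - 8379)) = 1/(-44 + (-34589 - 8379)) = 1/(-44 - 42968) = 1/(-43012) = -1/43012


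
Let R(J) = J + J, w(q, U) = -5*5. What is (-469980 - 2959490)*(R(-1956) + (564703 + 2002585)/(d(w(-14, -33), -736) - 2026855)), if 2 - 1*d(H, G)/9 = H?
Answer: 6799501653710260/506653 ≈ 1.3420e+10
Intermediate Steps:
w(q, U) = -25
d(H, G) = 18 - 9*H
R(J) = 2*J
(-469980 - 2959490)*(R(-1956) + (564703 + 2002585)/(d(w(-14, -33), -736) - 2026855)) = (-469980 - 2959490)*(2*(-1956) + (564703 + 2002585)/((18 - 9*(-25)) - 2026855)) = -3429470*(-3912 + 2567288/((18 + 225) - 2026855)) = -3429470*(-3912 + 2567288/(243 - 2026855)) = -3429470*(-3912 + 2567288/(-2026612)) = -3429470*(-3912 + 2567288*(-1/2026612)) = -3429470*(-3912 - 641822/506653) = -3429470*(-1982668358/506653) = 6799501653710260/506653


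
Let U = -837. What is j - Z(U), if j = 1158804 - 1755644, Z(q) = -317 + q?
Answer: -595686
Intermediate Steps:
j = -596840
j - Z(U) = -596840 - (-317 - 837) = -596840 - 1*(-1154) = -596840 + 1154 = -595686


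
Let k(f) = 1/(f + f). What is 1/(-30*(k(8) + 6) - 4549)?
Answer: -8/37847 ≈ -0.00021138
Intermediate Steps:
k(f) = 1/(2*f)
1/(-30*(k(8) + 6) - 4549) = 1/(-30*((1/2)/8 + 6) - 4549) = 1/(-30*((1/2)*(1/8) + 6) - 4549) = 1/(-30*(1/16 + 6) - 4549) = 1/(-30*97/16 - 4549) = 1/(-1455/8 - 4549) = 1/(-37847/8) = -8/37847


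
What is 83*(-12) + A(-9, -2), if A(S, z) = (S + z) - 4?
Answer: -1011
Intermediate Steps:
A(S, z) = -4 + S + z
83*(-12) + A(-9, -2) = 83*(-12) + (-4 - 9 - 2) = -996 - 15 = -1011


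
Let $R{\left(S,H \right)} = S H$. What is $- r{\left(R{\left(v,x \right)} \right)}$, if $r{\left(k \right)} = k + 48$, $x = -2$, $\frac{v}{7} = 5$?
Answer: $22$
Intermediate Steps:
$v = 35$ ($v = 7 \cdot 5 = 35$)
$R{\left(S,H \right)} = H S$
$r{\left(k \right)} = 48 + k$
$- r{\left(R{\left(v,x \right)} \right)} = - (48 - 70) = \left(-1\right) \left(-22\right) = 22$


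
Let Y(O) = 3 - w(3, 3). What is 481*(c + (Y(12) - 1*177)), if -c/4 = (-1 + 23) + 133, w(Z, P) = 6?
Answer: -384800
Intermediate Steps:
Y(O) = -3 (Y(O) = 3 - 1*6 = 3 - 6 = -3)
c = -620 (c = -4*((-1 + 23) + 133) = -4*(22 + 133) = -4*155 = -620)
481*(c + (Y(12) - 1*177)) = 481*(-620 + (-3 - 1*177)) = 481*(-620 + (-3 - 177)) = 481*(-620 - 180) = 481*(-800) = -384800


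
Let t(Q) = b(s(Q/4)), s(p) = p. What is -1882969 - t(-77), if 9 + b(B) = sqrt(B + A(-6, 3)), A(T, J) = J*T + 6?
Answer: -1882960 - 5*I*sqrt(5)/2 ≈ -1.883e+6 - 5.5902*I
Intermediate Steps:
A(T, J) = 6 + J*T
b(B) = -9 + sqrt(-12 + B) (b(B) = -9 + sqrt(B + (6 + 3*(-6))) = -9 + sqrt(B + (6 - 18)) = -9 + sqrt(B - 12) = -9 + sqrt(-12 + B))
t(Q) = -9 + sqrt(-12 + Q/4)
-1882969 - t(-77) = -1882969 - (-9 + sqrt(-48 - 77)/2) = -1882969 - (-9 + sqrt(-125)/2) = -1882969 - (-9 + (5*I*sqrt(5))/2) = -1882969 - (-9 + 5*I*sqrt(5)/2) = -1882969 + (9 - 5*I*sqrt(5)/2) = -1882960 - 5*I*sqrt(5)/2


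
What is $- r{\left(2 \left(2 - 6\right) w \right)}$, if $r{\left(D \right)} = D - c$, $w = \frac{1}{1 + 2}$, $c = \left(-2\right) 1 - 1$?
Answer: $- \frac{1}{3} \approx -0.33333$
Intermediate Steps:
$c = -3$ ($c = -2 - 1 = -3$)
$w = \frac{1}{3} \approx 0.33333$
$r{\left(D \right)} = 3 + D$ ($r{\left(D \right)} = D - -3 = D + 3 = 3 + D$)
$- r{\left(2 \left(2 - 6\right) w \right)} = - (3 + 2 \left(2 - 6\right) \frac{1}{3}) = - (3 + 2 \left(-4\right) \frac{1}{3}) = - (3 - \frac{8}{3}) = \left(-1\right) \frac{1}{3} = - \frac{1}{3}$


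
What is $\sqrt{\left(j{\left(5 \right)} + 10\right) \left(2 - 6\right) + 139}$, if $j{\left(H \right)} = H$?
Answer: $\sqrt{79} \approx 8.8882$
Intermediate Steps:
$\sqrt{\left(j{\left(5 \right)} + 10\right) \left(2 - 6\right) + 139} = \sqrt{\left(5 + 10\right) \left(2 - 6\right) + 139} = \sqrt{15 \left(2 - 6\right) + 139} = \sqrt{15 \left(-4\right) + 139} = \sqrt{-60 + 139} = \sqrt{79}$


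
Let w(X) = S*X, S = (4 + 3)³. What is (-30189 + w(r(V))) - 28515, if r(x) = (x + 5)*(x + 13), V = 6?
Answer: 12983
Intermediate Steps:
r(x) = (5 + x)*(13 + x)
S = 343 (S = 7³ = 343)
w(X) = 343*X
(-30189 + w(r(V))) - 28515 = (-30189 + 343*(65 + 6² + 18*6)) - 28515 = (-30189 + 343*(65 + 36 + 108)) - 28515 = (-30189 + 343*209) - 28515 = (-30189 + 71687) - 28515 = 41498 - 28515 = 12983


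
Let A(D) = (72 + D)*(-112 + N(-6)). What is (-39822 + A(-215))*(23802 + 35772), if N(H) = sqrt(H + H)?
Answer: -1418218644 - 17038164*I*sqrt(3) ≈ -1.4182e+9 - 2.9511e+7*I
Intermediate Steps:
N(H) = sqrt(2)*sqrt(H) (N(H) = sqrt(2*H) = sqrt(2)*sqrt(H))
A(D) = (-112 + 2*I*sqrt(3))*(72 + D) (A(D) = (72 + D)*(-112 + sqrt(2)*sqrt(-6)) = (72 + D)*(-112 + sqrt(2)*(I*sqrt(6))) = (72 + D)*(-112 + 2*I*sqrt(3)) = (-112 + 2*I*sqrt(3))*(72 + D))
(-39822 + A(-215))*(23802 + 35772) = (-39822 + (-8064 - 112*(-215) + 144*I*sqrt(3) + 2*I*(-215)*sqrt(3)))*(23802 + 35772) = (-39822 + (-8064 + 24080 + 144*I*sqrt(3) - 430*I*sqrt(3)))*59574 = (-39822 + (16016 - 286*I*sqrt(3)))*59574 = (-23806 - 286*I*sqrt(3))*59574 = -1418218644 - 17038164*I*sqrt(3)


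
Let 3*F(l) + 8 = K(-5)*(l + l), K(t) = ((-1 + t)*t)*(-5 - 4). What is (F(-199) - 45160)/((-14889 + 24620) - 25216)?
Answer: 28028/46455 ≈ 0.60334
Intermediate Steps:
K(t) = -9*t*(-1 + t) (K(t) = (t*(-1 + t))*(-9) = -9*t*(-1 + t))
F(l) = -8/3 - 180*l (F(l) = -8/3 + ((9*(-5)*(1 - 1*(-5)))*(l + l))/3 = -8/3 + ((9*(-5)*(1 + 5))*(2*l))/3 = -8/3 + ((9*(-5)*6)*(2*l))/3 = -8/3 + (-540*l)/3 = -8/3 - 180*l)
(F(-199) - 45160)/((-14889 + 24620) - 25216) = ((-8/3 - 180*(-199)) - 45160)/((-14889 + 24620) - 25216) = ((-8/3 + 35820) - 45160)/(9731 - 25216) = (107452/3 - 45160)/(-15485) = -28028/3*(-1/15485) = 28028/46455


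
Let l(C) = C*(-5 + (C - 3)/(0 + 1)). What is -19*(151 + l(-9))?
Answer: -5776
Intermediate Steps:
l(C) = C*(-8 + C) (l(C) = C*(-5 + (-3 + C)/1) = C*(-5 + (-3 + C)*1) = C*(-5 + (-3 + C)) = C*(-8 + C))
-19*(151 + l(-9)) = -19*(151 - 9*(-8 - 9)) = -19*(151 - 9*(-17)) = -19*(151 + 153) = -19*304 = -5776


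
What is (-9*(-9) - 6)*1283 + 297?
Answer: 96522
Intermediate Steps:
(-9*(-9) - 6)*1283 + 297 = (81 - 6)*1283 + 297 = 75*1283 + 297 = 96225 + 297 = 96522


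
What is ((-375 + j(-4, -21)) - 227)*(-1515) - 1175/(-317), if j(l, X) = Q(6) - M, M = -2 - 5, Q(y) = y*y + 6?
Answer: 265582190/317 ≈ 8.3780e+5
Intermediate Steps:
Q(y) = 6 + y**2 (Q(y) = y**2 + 6 = 6 + y**2)
M = -7
j(l, X) = 49 (j(l, X) = (6 + 6**2) - 1*(-7) = (6 + 36) + 7 = 42 + 7 = 49)
((-375 + j(-4, -21)) - 227)*(-1515) - 1175/(-317) = ((-375 + 49) - 227)*(-1515) - 1175/(-317) = (-326 - 227)*(-1515) - 1175*(-1/317) = -553*(-1515) + 1175/317 = 837795 + 1175/317 = 265582190/317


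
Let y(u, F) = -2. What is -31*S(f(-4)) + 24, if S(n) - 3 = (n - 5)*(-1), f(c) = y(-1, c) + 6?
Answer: -100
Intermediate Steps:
f(c) = 4 (f(c) = -2 + 6 = 4)
S(n) = 8 - n (S(n) = 3 + (n - 5)*(-1) = 3 + (-5 + n)*(-1) = 3 + (5 - n) = 8 - n)
-31*S(f(-4)) + 24 = -31*(8 - 1*4) + 24 = -31*(8 - 4) + 24 = -31*4 + 24 = -124 + 24 = -100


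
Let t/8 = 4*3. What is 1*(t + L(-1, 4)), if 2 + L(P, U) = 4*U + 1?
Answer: 111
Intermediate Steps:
t = 96 (t = 8*(4*3) = 8*12 = 96)
L(P, U) = -1 + 4*U (L(P, U) = -2 + (4*U + 1) = -2 + (1 + 4*U) = -1 + 4*U)
1*(t + L(-1, 4)) = 1*(96 + (-1 + 4*4)) = 1*(96 + (-1 + 16)) = 1*(96 + 15) = 1*111 = 111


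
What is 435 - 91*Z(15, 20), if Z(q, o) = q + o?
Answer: -2750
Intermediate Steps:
Z(q, o) = o + q
435 - 91*Z(15, 20) = 435 - 91*(20 + 15) = 435 - 91*35 = 435 - 3185 = -2750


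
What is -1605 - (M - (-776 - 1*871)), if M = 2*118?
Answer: -3488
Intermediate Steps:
M = 236
-1605 - (M - (-776 - 1*871)) = -1605 - (236 - (-776 - 1*871)) = -1605 - (236 - (-776 - 871)) = -1605 - (236 - 1*(-1647)) = -1605 - (236 + 1647) = -1605 - 1*1883 = -1605 - 1883 = -3488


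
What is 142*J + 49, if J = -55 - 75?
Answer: -18411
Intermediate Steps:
J = -130
142*J + 49 = 142*(-130) + 49 = -18460 + 49 = -18411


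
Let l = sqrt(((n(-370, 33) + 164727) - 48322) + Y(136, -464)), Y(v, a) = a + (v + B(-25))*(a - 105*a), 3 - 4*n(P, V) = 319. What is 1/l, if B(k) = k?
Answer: sqrt(5472278)/5472278 ≈ 0.00042748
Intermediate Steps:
n(P, V) = -79 (n(P, V) = 3/4 - 1/4*319 = 3/4 - 319/4 = -79)
Y(v, a) = a - 104*a*(-25 + v) (Y(v, a) = a + (v - 25)*(a - 105*a) = a + (-25 + v)*(-104*a) = a - 104*a*(-25 + v))
l = sqrt(5472278) (l = sqrt(((-79 + 164727) - 48322) - 464*(2601 - 104*136)) = sqrt((164648 - 48322) - 464*(2601 - 14144)) = sqrt(116326 - 464*(-11543)) = sqrt(116326 + 5355952) = sqrt(5472278) ≈ 2339.3)
1/l = 1/(sqrt(5472278)) = sqrt(5472278)/5472278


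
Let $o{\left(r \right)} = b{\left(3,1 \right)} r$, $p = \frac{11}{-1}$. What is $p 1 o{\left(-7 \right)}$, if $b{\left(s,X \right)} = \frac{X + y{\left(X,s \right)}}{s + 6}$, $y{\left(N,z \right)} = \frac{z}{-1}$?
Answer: $- \frac{154}{9} \approx -17.111$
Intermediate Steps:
$p = -11$ ($p = 11 \left(-1\right) = -11$)
$y{\left(N,z \right)} = - z$ ($y{\left(N,z \right)} = z \left(-1\right) = - z$)
$b{\left(s,X \right)} = \frac{X - s}{6 + s}$ ($b{\left(s,X \right)} = \frac{X - s}{s + 6} = \frac{X - s}{6 + s}$)
$o{\left(r \right)} = - \frac{2 r}{9}$ ($o{\left(r \right)} = \frac{1 - 3}{6 + 3} r = \frac{1 - 3}{9} r = \frac{1}{9} \left(-2\right) r = - \frac{2 r}{9}$)
$p 1 o{\left(-7 \right)} = \left(-11\right) 1 \left(\left(- \frac{2}{9}\right) \left(-7\right)\right) = \left(-11\right) \frac{14}{9} = - \frac{154}{9}$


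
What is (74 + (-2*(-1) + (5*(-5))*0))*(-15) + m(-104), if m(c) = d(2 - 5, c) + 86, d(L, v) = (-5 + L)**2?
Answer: -990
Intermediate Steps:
m(c) = 150 (m(c) = (-5 + (2 - 5))**2 + 86 = (-5 - 3)**2 + 86 = (-8)**2 + 86 = 64 + 86 = 150)
(74 + (-2*(-1) + (5*(-5))*0))*(-15) + m(-104) = (74 + (-2*(-1) + (5*(-5))*0))*(-15) + 150 = (74 + (2 - 25*0))*(-15) + 150 = (74 + (2 + 0))*(-15) + 150 = (74 + 2)*(-15) + 150 = 76*(-15) + 150 = -1140 + 150 = -990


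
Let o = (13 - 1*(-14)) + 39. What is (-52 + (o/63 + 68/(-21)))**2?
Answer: 1295044/441 ≈ 2936.6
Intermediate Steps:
o = 66 (o = (13 + 14) + 39 = 27 + 39 = 66)
(-52 + (o/63 + 68/(-21)))**2 = (-52 + (66/63 + 68/(-21)))**2 = (-52 + (66*(1/63) + 68*(-1/21)))**2 = (-52 + (22/21 - 68/21))**2 = (-52 - 46/21)**2 = (-1138/21)**2 = 1295044/441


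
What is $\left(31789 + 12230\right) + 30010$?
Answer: $74029$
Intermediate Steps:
$\left(31789 + 12230\right) + 30010 = 44019 + 30010 = 74029$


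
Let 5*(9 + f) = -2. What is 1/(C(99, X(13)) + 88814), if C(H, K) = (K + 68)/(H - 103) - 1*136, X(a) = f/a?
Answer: 260/23051907 ≈ 1.1279e-5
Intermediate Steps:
f = -47/5 (f = -9 + (1/5)*(-2) = -9 - 2/5 = -47/5 ≈ -9.4000)
X(a) = -47/(5*a)
C(H, K) = -136 + (68 + K)/(-103 + H) (C(H, K) = (68 + K)/(-103 + H) - 136 = -136 + (68 + K)/(-103 + H))
1/(C(99, X(13)) + 88814) = 1/((14076 - 47/5/13 - 136*99)/(-103 + 99) + 88814) = 1/((14076 - 47/5*1/13 - 13464)/(-4) + 88814) = 1/(-(14076 - 47/65 - 13464)/4 + 88814) = 1/(-1/4*39733/65 + 88814) = 1/(-39733/260 + 88814) = 1/(23051907/260) = 260/23051907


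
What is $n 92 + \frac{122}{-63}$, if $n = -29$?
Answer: $- \frac{168206}{63} \approx -2669.9$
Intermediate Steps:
$n 92 + \frac{122}{-63} = \left(-29\right) 92 + \frac{122}{-63} = -2668 + 122 \left(- \frac{1}{63}\right) = -2668 - \frac{122}{63} = - \frac{168206}{63}$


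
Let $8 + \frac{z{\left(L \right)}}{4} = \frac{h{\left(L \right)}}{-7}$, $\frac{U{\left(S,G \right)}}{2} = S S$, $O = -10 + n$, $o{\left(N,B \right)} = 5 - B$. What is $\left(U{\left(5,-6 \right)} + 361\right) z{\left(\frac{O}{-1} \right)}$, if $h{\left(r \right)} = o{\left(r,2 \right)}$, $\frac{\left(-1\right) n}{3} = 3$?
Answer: $- \frac{96996}{7} \approx -13857.0$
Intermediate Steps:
$n = -9$ ($n = \left(-3\right) 3 = -9$)
$O = -19$ ($O = -10 - 9 = -19$)
$h{\left(r \right)} = 3$ ($h{\left(r \right)} = 5 - 2 = 3$)
$U{\left(S,G \right)} = 2 S^{2}$ ($U{\left(S,G \right)} = 2 S S = 2 S^{2}$)
$z{\left(L \right)} = - \frac{236}{7}$ ($z{\left(L \right)} = -32 + 4 \frac{3}{-7} = -32 + 4 \cdot 3 \left(- \frac{1}{7}\right) = -32 + 4 \left(- \frac{3}{7}\right) = -32 - \frac{12}{7} = - \frac{236}{7}$)
$\left(U{\left(5,-6 \right)} + 361\right) z{\left(\frac{O}{-1} \right)} = \left(2 \cdot 5^{2} + 361\right) \left(- \frac{236}{7}\right) = \left(2 \cdot 25 + 361\right) \left(- \frac{236}{7}\right) = \left(50 + 361\right) \left(- \frac{236}{7}\right) = 411 \left(- \frac{236}{7}\right) = - \frac{96996}{7}$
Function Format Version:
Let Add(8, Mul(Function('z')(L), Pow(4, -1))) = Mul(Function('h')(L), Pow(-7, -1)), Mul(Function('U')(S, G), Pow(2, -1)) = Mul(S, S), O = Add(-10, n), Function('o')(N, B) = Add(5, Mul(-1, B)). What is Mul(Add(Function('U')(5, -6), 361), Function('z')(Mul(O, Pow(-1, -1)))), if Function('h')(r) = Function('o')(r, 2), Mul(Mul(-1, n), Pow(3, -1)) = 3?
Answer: Rational(-96996, 7) ≈ -13857.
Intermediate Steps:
n = -9 (n = Mul(-3, 3) = -9)
O = -19 (O = Add(-10, -9) = -19)
Function('h')(r) = 3 (Function('h')(r) = Add(5, Mul(-1, 2)) = Add(5, -2) = 3)
Function('U')(S, G) = Mul(2, Pow(S, 2)) (Function('U')(S, G) = Mul(2, Mul(S, S)) = Mul(2, Pow(S, 2)))
Function('z')(L) = Rational(-236, 7) (Function('z')(L) = Add(-32, Mul(4, Mul(3, Pow(-7, -1)))) = Add(-32, Mul(4, Mul(3, Rational(-1, 7)))) = Add(-32, Mul(4, Rational(-3, 7))) = Add(-32, Rational(-12, 7)) = Rational(-236, 7))
Mul(Add(Function('U')(5, -6), 361), Function('z')(Mul(O, Pow(-1, -1)))) = Mul(Add(Mul(2, Pow(5, 2)), 361), Rational(-236, 7)) = Mul(Add(Mul(2, 25), 361), Rational(-236, 7)) = Mul(Add(50, 361), Rational(-236, 7)) = Mul(411, Rational(-236, 7)) = Rational(-96996, 7)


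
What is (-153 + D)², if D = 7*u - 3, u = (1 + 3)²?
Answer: 1936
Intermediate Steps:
u = 16 (u = 4² = 16)
D = 109 (D = 7*16 - 3 = 112 - 3 = 109)
(-153 + D)² = (-153 + 109)² = (-44)² = 1936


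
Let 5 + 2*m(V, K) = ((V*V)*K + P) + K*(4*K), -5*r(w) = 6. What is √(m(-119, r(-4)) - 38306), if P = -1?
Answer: 2*I*√292517/5 ≈ 216.34*I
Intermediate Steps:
r(w) = -6/5 (r(w) = -⅕*6 = -6/5)
m(V, K) = -3 + 2*K² + K*V²/2 (m(V, K) = -5/2 + (((V*V)*K - 1) + K*(4*K))/2 = -5/2 + ((V²*K - 1) + 4*K²)/2 = -5/2 + ((K*V² - 1) + 4*K²)/2 = -5/2 + ((-1 + K*V²) + 4*K²)/2 = -5/2 + (-1 + 4*K² + K*V²)/2 = -5/2 + (-½ + 2*K² + K*V²/2) = -3 + 2*K² + K*V²/2)
√(m(-119, r(-4)) - 38306) = √((-3 + 2*(-6/5)² + (½)*(-6/5)*(-119)²) - 38306) = √((-3 + 2*(36/25) + (½)*(-6/5)*14161) - 38306) = √((-3 + 72/25 - 42483/5) - 38306) = √(-212418/25 - 38306) = √(-1170068/25) = 2*I*√292517/5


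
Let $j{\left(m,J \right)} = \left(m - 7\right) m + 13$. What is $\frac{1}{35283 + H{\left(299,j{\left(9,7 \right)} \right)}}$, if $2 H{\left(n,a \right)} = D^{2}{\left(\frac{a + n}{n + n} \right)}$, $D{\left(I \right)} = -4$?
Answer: $\frac{1}{35291} \approx 2.8336 \cdot 10^{-5}$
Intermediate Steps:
$j{\left(m,J \right)} = 13 + m \left(-7 + m\right)$ ($j{\left(m,J \right)} = \left(-7 + m\right) m + 13 = m \left(-7 + m\right) + 13 = 13 + m \left(-7 + m\right)$)
$H{\left(n,a \right)} = 8$ ($H{\left(n,a \right)} = \frac{\left(-4\right)^{2}}{2} = \frac{1}{2} \cdot 16 = 8$)
$\frac{1}{35283 + H{\left(299,j{\left(9,7 \right)} \right)}} = \frac{1}{35283 + 8} = \frac{1}{35291}$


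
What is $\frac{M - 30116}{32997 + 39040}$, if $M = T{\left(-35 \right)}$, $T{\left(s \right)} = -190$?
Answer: $- \frac{30306}{72037} \approx -0.4207$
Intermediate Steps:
$M = -190$
$\frac{M - 30116}{32997 + 39040} = \frac{-190 - 30116}{32997 + 39040} = - \frac{30306}{72037}$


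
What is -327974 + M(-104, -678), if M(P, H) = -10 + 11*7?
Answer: -327907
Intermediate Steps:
M(P, H) = 67 (M(P, H) = -10 + 77 = 67)
-327974 + M(-104, -678) = -327974 + 67 = -327907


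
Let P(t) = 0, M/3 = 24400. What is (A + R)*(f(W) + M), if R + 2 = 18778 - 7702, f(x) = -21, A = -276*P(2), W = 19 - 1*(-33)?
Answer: 810384246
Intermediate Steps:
M = 73200 (M = 3*24400 = 73200)
W = 52 (W = 19 + 33 = 52)
A = 0 (A = -276*0 = 0)
R = 11074 (R = -2 + (18778 - 7702) = -2 + 11076 = 11074)
(A + R)*(f(W) + M) = (0 + 11074)*(-21 + 73200) = 11074*73179 = 810384246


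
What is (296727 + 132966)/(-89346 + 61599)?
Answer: -143231/9249 ≈ -15.486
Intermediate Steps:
(296727 + 132966)/(-89346 + 61599) = 429693/(-27747) = 429693*(-1/27747) = -143231/9249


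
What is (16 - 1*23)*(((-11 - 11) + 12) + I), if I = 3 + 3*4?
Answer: -35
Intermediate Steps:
I = 15 (I = 3 + 12 = 15)
(16 - 1*23)*(((-11 - 11) + 12) + I) = (16 - 1*23)*(((-11 - 11) + 12) + 15) = (16 - 23)*((-22 + 12) + 15) = -7*(-10 + 15) = -7*5 = -35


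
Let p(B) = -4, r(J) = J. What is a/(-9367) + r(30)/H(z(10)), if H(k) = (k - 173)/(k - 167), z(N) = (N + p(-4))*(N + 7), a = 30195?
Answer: 16121805/665057 ≈ 24.241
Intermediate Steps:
z(N) = (-4 + N)*(7 + N) (z(N) = (N - 4)*(N + 7) = (-4 + N)*(7 + N))
H(k) = (-173 + k)/(-167 + k)
a/(-9367) + r(30)/H(z(10)) = 30195/(-9367) + 30/(((-173 + (-28 + 10**2 + 3*10))/(-167 + (-28 + 10**2 + 3*10)))) = 30195*(-1/9367) + 30/(((-173 + (-28 + 100 + 30))/(-167 + (-28 + 100 + 30)))) = -30195/9367 + 30/(((-173 + 102)/(-167 + 102))) = -30195/9367 + 30/((-71/(-65))) = -30195/9367 + 30/((-1/65*(-71))) = -30195/9367 + 30/(71/65) = -30195/9367 + 30*(65/71) = -30195/9367 + 1950/71 = 16121805/665057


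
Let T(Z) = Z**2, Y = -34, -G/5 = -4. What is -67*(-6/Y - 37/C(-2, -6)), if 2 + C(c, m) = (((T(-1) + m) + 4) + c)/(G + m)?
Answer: -596233/527 ≈ -1131.4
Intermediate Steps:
G = 20 (G = -5*(-4) = 20)
C(c, m) = -2 + (5 + c + m)/(20 + m) (C(c, m) = -2 + ((((-1)**2 + m) + 4) + c)/(20 + m) = -2 + (((1 + m) + 4) + c)/(20 + m) = -2 + ((5 + m) + c)/(20 + m) = -2 + (5 + c + m)/(20 + m))
-67*(-6/Y - 37/C(-2, -6)) = -67*(-6/(-34) - 37*(20 - 6)/(-35 - 2 - 1*(-6))) = -67*(-6*(-1/34) - 37*14/(-35 - 2 + 6)) = -67*(3/17 - 37/((1/14)*(-31))) = -67*(3/17 - 37/(-31/14)) = -67*(3/17 - 37*(-14/31)) = -67*(3/17 + 518/31) = -67*8899/527 = -596233/527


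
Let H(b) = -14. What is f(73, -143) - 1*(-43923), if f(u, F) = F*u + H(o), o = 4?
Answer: 33470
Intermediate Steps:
f(u, F) = -14 + F*u (f(u, F) = F*u - 14 = -14 + F*u)
f(73, -143) - 1*(-43923) = (-14 - 143*73) - 1*(-43923) = (-14 - 10439) + 43923 = -10453 + 43923 = 33470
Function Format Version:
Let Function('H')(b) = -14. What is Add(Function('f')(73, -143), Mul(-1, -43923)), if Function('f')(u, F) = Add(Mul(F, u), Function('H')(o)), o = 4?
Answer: 33470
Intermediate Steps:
Function('f')(u, F) = Add(-14, Mul(F, u)) (Function('f')(u, F) = Add(Mul(F, u), -14) = Add(-14, Mul(F, u)))
Add(Function('f')(73, -143), Mul(-1, -43923)) = Add(Add(-14, Mul(-143, 73)), Mul(-1, -43923)) = Add(Add(-14, -10439), 43923) = Add(-10453, 43923) = 33470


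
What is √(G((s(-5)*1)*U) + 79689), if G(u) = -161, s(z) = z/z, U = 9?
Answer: 2*√19882 ≈ 282.01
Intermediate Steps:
s(z) = 1
√(G((s(-5)*1)*U) + 79689) = √(-161 + 79689) = √79528 = 2*√19882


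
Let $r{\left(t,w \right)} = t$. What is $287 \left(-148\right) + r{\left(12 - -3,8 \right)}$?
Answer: $-42461$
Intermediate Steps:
$287 \left(-148\right) + r{\left(12 - -3,8 \right)} = 287 \left(-148\right) + \left(12 - -3\right) = -42476 + \left(12 + 3\right) = -42476 + 15 = -42461$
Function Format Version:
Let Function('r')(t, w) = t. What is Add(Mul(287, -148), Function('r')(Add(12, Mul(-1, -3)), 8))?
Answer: -42461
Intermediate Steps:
Add(Mul(287, -148), Function('r')(Add(12, Mul(-1, -3)), 8)) = Add(Mul(287, -148), Add(12, Mul(-1, -3))) = Add(-42476, Add(12, 3)) = Add(-42476, 15) = -42461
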